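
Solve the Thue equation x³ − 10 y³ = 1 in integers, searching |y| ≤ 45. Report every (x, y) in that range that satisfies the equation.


The equation is x³ - 10y³ = 1. For fixed y, x³ = 10·y³ + 1, so a solution requires the RHS to be a perfect cube.
Strategy: iterate y from -45 to 45, compute RHS = 10·y³ + 1, and check whether it is a (positive or negative) perfect cube.
Check small values of y:
  y = 0: RHS = 1 = (1)³ ⇒ x = 1 works.
  y = 1: RHS = 11 is not a perfect cube.
  y = -1: RHS = -9 is not a perfect cube.
  y = 2: RHS = 81 is not a perfect cube.
  y = -2: RHS = -79 is not a perfect cube.
  y = 3: RHS = 271 is not a perfect cube.
  y = -3: RHS = -269 is not a perfect cube.
Continuing the search up to |y| = 45 finds no further solutions beyond those listed.
Collected solutions: (1, 0).

Solutions (with |y| ≤ 45): (1, 0).


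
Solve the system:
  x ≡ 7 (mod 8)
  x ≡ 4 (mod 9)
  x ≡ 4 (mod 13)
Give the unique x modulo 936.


Moduli 8, 9, 13 are pairwise coprime; by CRT there is a unique solution modulo M = 8 · 9 · 13 = 936.
Solve pairwise, accumulating the modulus:
  Start with x ≡ 7 (mod 8).
  Combine with x ≡ 4 (mod 9): since gcd(8, 9) = 1, we get a unique residue mod 72.
    Write x = 7 + 8·t and substitute into x ≡ 4 (mod 9): 8·t ≡ 4 − 7 = -3 (mod 9).
    Reduce coefficients mod 9: 8·t ≡ 6 (mod 9).
    The inverse of 8 mod 9 is 8 (since 8·8 = 64 = 7·9 + 1), so t ≡ 8·6 = 48 ≡ 3 (mod 9).
    Then x = 7 + 8·3 = 31, valid modulo lcm(8, 9) = 72: x ≡ 31 (mod 72).
  Combine with x ≡ 4 (mod 13): since gcd(72, 13) = 1, we get a unique residue mod 936.
    Write x = 31 + 72·t and substitute into x ≡ 4 (mod 13): 72·t ≡ 4 − 31 = -27 (mod 13).
    Reduce coefficients mod 13: 7·t ≡ 12 (mod 13).
    The inverse of 7 mod 13 is 2 (since 7·2 = 14 = 1·13 + 1), so t ≡ 2·12 = 24 ≡ 11 (mod 13).
    Then x = 31 + 72·11 = 823, valid modulo lcm(72, 13) = 936: x ≡ 823 (mod 936).
Verify: 823 mod 8 = 7 ✓, 823 mod 9 = 4 ✓, 823 mod 13 = 4 ✓.

x ≡ 823 (mod 936).


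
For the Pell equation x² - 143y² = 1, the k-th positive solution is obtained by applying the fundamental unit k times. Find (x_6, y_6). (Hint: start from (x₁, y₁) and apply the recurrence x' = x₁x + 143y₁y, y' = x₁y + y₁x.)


Step 1: Find the fundamental solution (x₁, y₁) of x² - 143y² = 1.
  Expand √143 as a continued fraction. a₀ = ⌊√143⌋ = 11; iterate m_{k+1} = d_k·a_k − m_k, d_{k+1} = (143 − m_{k+1}²)/d_k, a_{k+1} = ⌊(a₀ + m_{k+1})/d_{k+1}⌋ (starting m₀ = 0, d₀ = 1), with convergents p_k = a_k·p_{k-1} + p_{k-2}, q_k = a_k·q_{k-1} + q_{k-2} (p₋₁ = 1, q₋₁ = 0):
  k = 0: a₀ = 11; p₀/q₀ = 11/1; p₀² − 143·q₀² = 121 − 143 = -22.
  k = 1: m = 11, d = 22, a = ⌊(11 + 11)/22⌋ = 1; p/q = (1·11 + 1)/(1·1 + 0) = 12/1; p² − 143·q² = 144 − 143 = 1.
  The first convergent with p² − 143·q² = 1 gives the fundamental solution (x₁, y₁) = (12, 1).
Step 2: Apply the recurrence (x_{n+1}, y_{n+1}) = (x₁x_n + 143y₁y_n, x₁y_n + y₁x_n) repeatedly.
  From (x_1, y_1) = (12, 1): x_2 = 12·12 + 143·1·1 = 287; y_2 = 12·1 + 1·12 = 24.
  From (x_2, y_2) = (287, 24): x_3 = 12·287 + 143·1·24 = 6876; y_3 = 12·24 + 1·287 = 575.
  From (x_3, y_3) = (6876, 575): x_4 = 12·6876 + 143·1·575 = 164737; y_4 = 12·575 + 1·6876 = 13776.
  From (x_4, y_4) = (164737, 13776): x_5 = 12·164737 + 143·1·13776 = 3946812; y_5 = 12·13776 + 1·164737 = 330049.
  From (x_5, y_5) = (3946812, 330049): x_6 = 12·3946812 + 143·1·330049 = 94558751; y_6 = 12·330049 + 1·3946812 = 7907400.
Step 3: Verify x_6² - 143·y_6² = 8941357390680001 - 8941357390680000 = 1 (should be 1). ✓

(x_1, y_1) = (12, 1); (x_6, y_6) = (94558751, 7907400).


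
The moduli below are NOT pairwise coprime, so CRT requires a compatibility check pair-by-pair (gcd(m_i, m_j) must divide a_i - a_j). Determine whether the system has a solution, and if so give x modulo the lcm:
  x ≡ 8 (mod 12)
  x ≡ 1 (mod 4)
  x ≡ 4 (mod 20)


Moduli 12, 4, 20 are not pairwise coprime, so CRT works modulo lcm(m_i) when all pairwise compatibility conditions hold.
Pairwise compatibility: gcd(m_i, m_j) must divide a_i - a_j for every pair.
Merge one congruence at a time:
  Start: x ≡ 8 (mod 12).
  Combine with x ≡ 1 (mod 4): gcd(12, 4) = 4, and 1 - 8 = -7 is NOT divisible by 4.
    ⇒ system is inconsistent (no integer solution).

No solution (the system is inconsistent).


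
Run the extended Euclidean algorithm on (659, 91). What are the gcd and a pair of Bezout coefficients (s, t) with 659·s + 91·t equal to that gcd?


Euclidean algorithm on (659, 91) — divide until remainder is 0:
  659 = 7 · 91 + 22
  91 = 4 · 22 + 3
  22 = 7 · 3 + 1
  3 = 3 · 1 + 0
gcd(659, 91) = 1.
Track Bezout coefficients alongside the remainders: start with r₀ = 659 = a·1 + b·0 (s = 1, t = 0) and r₁ = 91 = a·0 + b·1 (s = 0, t = 1); each new remainder r_{k+1} = r_{k-1} − q_k·r_k inherits s_{k+1} = s_{k-1} − q_k·s_k, t_{k+1} = t_{k-1} − q_k·t_k, so r_k = a·s_k + b·t_k at every step:
  q = 7: r = 22, s = 1 − 7·0 = 1, t = 0 − 7·1 = -7  (check: 659·1 + 91·(-7) = 22)
  q = 4: r = 3, s = 0 − 4·1 = -4, t = 1 − 4·(-7) = 29  (check: 659·(-4) + 91·29 = 3)
  q = 7: r = 1, s = 1 − 7·(-4) = 29, t = -7 − 7·29 = -210  (check: 659·29 + 91·(-210) = 1)
The row with r = 1 (the gcd) gives the Bezout coefficients s = 29, t = -210.
Result: 659 · (29) + 91 · (-210) = 1.

gcd(659, 91) = 1; s = 29, t = -210 (check: 659·29 + 91·(-210) = 1).


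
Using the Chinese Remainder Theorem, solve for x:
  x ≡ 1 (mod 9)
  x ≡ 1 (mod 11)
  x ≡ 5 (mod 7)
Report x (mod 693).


Moduli 9, 11, 7 are pairwise coprime; by CRT there is a unique solution modulo M = 9 · 11 · 7 = 693.
Solve pairwise, accumulating the modulus:
  Start with x ≡ 1 (mod 9).
  Combine with x ≡ 1 (mod 11): since gcd(9, 11) = 1, we get a unique residue mod 99.
    Write x = 1 + 9·t and substitute into x ≡ 1 (mod 11): 9·t ≡ 1 − 1 = 0 (mod 11).
    The inverse of 9 mod 11 is 5 (since 9·5 = 45 = 4·11 + 1), so t ≡ 5·0 = 0 ≡ 0 (mod 11).
    Then x = 1 + 9·0 = 1, valid modulo lcm(9, 11) = 99: x ≡ 1 (mod 99).
  Combine with x ≡ 5 (mod 7): since gcd(99, 7) = 1, we get a unique residue mod 693.
    Write x = 1 + 99·t and substitute into x ≡ 5 (mod 7): 99·t ≡ 5 − 1 = 4 (mod 7).
    Reduce coefficients mod 7: 1·t ≡ 4 (mod 7).
    So t ≡ 4 (mod 7).
    Then x = 1 + 99·4 = 397, valid modulo lcm(99, 7) = 693: x ≡ 397 (mod 693).
Verify: 397 mod 9 = 1 ✓, 397 mod 11 = 1 ✓, 397 mod 7 = 5 ✓.

x ≡ 397 (mod 693).


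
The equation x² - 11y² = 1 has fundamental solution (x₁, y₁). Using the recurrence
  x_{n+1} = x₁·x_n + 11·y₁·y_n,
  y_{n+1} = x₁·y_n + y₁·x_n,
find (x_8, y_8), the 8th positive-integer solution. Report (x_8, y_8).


Step 1: Find the fundamental solution (x₁, y₁) of x² - 11y² = 1.
  Expand √11 as a continued fraction. a₀ = ⌊√11⌋ = 3; iterate m_{k+1} = d_k·a_k − m_k, d_{k+1} = (11 − m_{k+1}²)/d_k, a_{k+1} = ⌊(a₀ + m_{k+1})/d_{k+1}⌋ (starting m₀ = 0, d₀ = 1), with convergents p_k = a_k·p_{k-1} + p_{k-2}, q_k = a_k·q_{k-1} + q_{k-2} (p₋₁ = 1, q₋₁ = 0):
  k = 0: a₀ = 3; p₀/q₀ = 3/1; p₀² − 11·q₀² = 9 − 11 = -2.
  k = 1: m = 3, d = 2, a = ⌊(3 + 3)/2⌋ = 3; p/q = (3·3 + 1)/(3·1 + 0) = 10/3; p² − 11·q² = 100 − 99 = 1.
  The first convergent with p² − 11·q² = 1 gives the fundamental solution (x₁, y₁) = (10, 3).
Step 2: Apply the recurrence (x_{n+1}, y_{n+1}) = (x₁x_n + 11y₁y_n, x₁y_n + y₁x_n) repeatedly.
  From (x_1, y_1) = (10, 3): x_2 = 10·10 + 11·3·3 = 199; y_2 = 10·3 + 3·10 = 60.
  From (x_2, y_2) = (199, 60): x_3 = 10·199 + 11·3·60 = 3970; y_3 = 10·60 + 3·199 = 1197.
  From (x_3, y_3) = (3970, 1197): x_4 = 10·3970 + 11·3·1197 = 79201; y_4 = 10·1197 + 3·3970 = 23880.
  From (x_4, y_4) = (79201, 23880): x_5 = 10·79201 + 11·3·23880 = 1580050; y_5 = 10·23880 + 3·79201 = 476403.
  From (x_5, y_5) = (1580050, 476403): x_6 = 10·1580050 + 11·3·476403 = 31521799; y_6 = 10·476403 + 3·1580050 = 9504180.
  From (x_6, y_6) = (31521799, 9504180): x_7 = 10·31521799 + 11·3·9504180 = 628855930; y_7 = 10·9504180 + 3·31521799 = 189607197.
  From (x_7, y_7) = (628855930, 189607197): x_8 = 10·628855930 + 11·3·189607197 = 12545596801; y_8 = 10·189607197 + 3·628855930 = 3782639760.
Step 3: Verify x_8² - 11·y_8² = 157391999093261433601 - 157391999093261433600 = 1 (should be 1). ✓

(x_1, y_1) = (10, 3); (x_8, y_8) = (12545596801, 3782639760).


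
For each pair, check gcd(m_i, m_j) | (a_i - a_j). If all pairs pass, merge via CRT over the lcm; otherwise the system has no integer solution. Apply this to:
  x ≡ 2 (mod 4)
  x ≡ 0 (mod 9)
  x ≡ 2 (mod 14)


Moduli 4, 9, 14 are not pairwise coprime, so CRT works modulo lcm(m_i) when all pairwise compatibility conditions hold.
Pairwise compatibility: gcd(m_i, m_j) must divide a_i - a_j for every pair.
Merge one congruence at a time:
  Start: x ≡ 2 (mod 4).
  Combine with x ≡ 0 (mod 9): gcd(4, 9) = 1; 0 - 2 = -2, which IS divisible by 1, so compatible.
    Write x = 2 + 4·t and substitute into x ≡ 0 (mod 9): 4·t ≡ 0 − 2 = -2 (mod 9).
    Reduce coefficients mod 9: 4·t ≡ 7 (mod 9).
    The inverse of 4 mod 9 is 7 (since 4·7 = 28 = 3·9 + 1), so t ≡ 7·7 = 49 ≡ 4 (mod 9).
    Then x = 2 + 4·4 = 18, valid modulo lcm(4, 9) = 36: x ≡ 18 (mod 36).
  Combine with x ≡ 2 (mod 14): gcd(36, 14) = 2; 2 - 18 = -16, which IS divisible by 2, so compatible.
    Write x = 18 + 36·t and substitute into x ≡ 2 (mod 14): 36·t ≡ 2 − 18 = -16 (mod 14).
    Divide the congruence (and modulus) by g = 2: 18·t ≡ -8 (mod 7).
    Reduce coefficients mod 7: 4·t ≡ 6 (mod 7).
    The inverse of 4 mod 7 is 2 (since 4·2 = 8 = 1·7 + 1), so t ≡ 2·6 = 12 ≡ 5 (mod 7).
    Then x = 18 + 36·5 = 198, valid modulo lcm(36, 14) = 252: x ≡ 198 (mod 252).
Verify: 198 mod 4 = 2, 198 mod 9 = 0, 198 mod 14 = 2.

x ≡ 198 (mod 252).


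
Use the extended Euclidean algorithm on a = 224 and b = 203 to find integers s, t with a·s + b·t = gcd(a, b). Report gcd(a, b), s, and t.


Euclidean algorithm on (224, 203) — divide until remainder is 0:
  224 = 1 · 203 + 21
  203 = 9 · 21 + 14
  21 = 1 · 14 + 7
  14 = 2 · 7 + 0
gcd(224, 203) = 7.
Track Bezout coefficients alongside the remainders: start with r₀ = 224 = a·1 + b·0 (s = 1, t = 0) and r₁ = 203 = a·0 + b·1 (s = 0, t = 1); each new remainder r_{k+1} = r_{k-1} − q_k·r_k inherits s_{k+1} = s_{k-1} − q_k·s_k, t_{k+1} = t_{k-1} − q_k·t_k, so r_k = a·s_k + b·t_k at every step:
  q = 1: r = 21, s = 1 − 1·0 = 1, t = 0 − 1·1 = -1  (check: 224·1 + 203·(-1) = 21)
  q = 9: r = 14, s = 0 − 9·1 = -9, t = 1 − 9·(-1) = 10  (check: 224·(-9) + 203·10 = 14)
  q = 1: r = 7, s = 1 − 1·(-9) = 10, t = -1 − 1·10 = -11  (check: 224·10 + 203·(-11) = 7)
The row with r = 7 (the gcd) gives the Bezout coefficients s = 10, t = -11.
Result: 224 · (10) + 203 · (-11) = 7.

gcd(224, 203) = 7; s = 10, t = -11 (check: 224·10 + 203·(-11) = 7).


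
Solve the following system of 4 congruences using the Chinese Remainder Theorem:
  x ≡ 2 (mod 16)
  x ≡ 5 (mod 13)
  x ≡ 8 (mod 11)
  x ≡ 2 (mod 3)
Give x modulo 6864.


Product of moduli M = 16 · 13 · 11 · 3 = 6864.
Merge one congruence at a time:
  Start: x ≡ 2 (mod 16).
  Combine with x ≡ 5 (mod 13); new modulus lcm = 208.
    Write x = 2 + 16·t and substitute into x ≡ 5 (mod 13): 16·t ≡ 5 − 2 = 3 (mod 13).
    Reduce coefficients mod 13: 3·t ≡ 3 (mod 13).
    The inverse of 3 mod 13 is 9 (since 3·9 = 27 = 2·13 + 1), so t ≡ 9·3 = 27 ≡ 1 (mod 13).
    Then x = 2 + 16·1 = 18, valid modulo lcm(16, 13) = 208: x ≡ 18 (mod 208).
  Combine with x ≡ 8 (mod 11); new modulus lcm = 2288.
    Write x = 18 + 208·t and substitute into x ≡ 8 (mod 11): 208·t ≡ 8 − 18 = -10 (mod 11).
    Reduce coefficients mod 11: 10·t ≡ 1 (mod 11).
    The inverse of 10 mod 11 is 10 (since 10·10 = 100 = 9·11 + 1), so t ≡ 10·1 = 10 ≡ 10 (mod 11).
    Then x = 18 + 208·10 = 2098, valid modulo lcm(208, 11) = 2288: x ≡ 2098 (mod 2288).
  Combine with x ≡ 2 (mod 3); new modulus lcm = 6864.
    Write x = 2098 + 2288·t and substitute into x ≡ 2 (mod 3): 2288·t ≡ 2 − 2098 = -2096 (mod 3).
    Reduce coefficients mod 3: 2·t ≡ 1 (mod 3).
    The inverse of 2 mod 3 is 2 (since 2·2 = 4 = 1·3 + 1), so t ≡ 2·1 = 2 ≡ 2 (mod 3).
    Then x = 2098 + 2288·2 = 6674, valid modulo lcm(2288, 3) = 6864: x ≡ 6674 (mod 6864).
Verify against each original: 6674 mod 16 = 2, 6674 mod 13 = 5, 6674 mod 11 = 8, 6674 mod 3 = 2.

x ≡ 6674 (mod 6864).


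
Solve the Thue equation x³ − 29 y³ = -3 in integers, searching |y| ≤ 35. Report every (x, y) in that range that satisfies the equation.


The equation is x³ - 29y³ = -3. For fixed y, x³ = 29·y³ − 3, so a solution requires the RHS to be a perfect cube.
Strategy: iterate y from -35 to 35, compute RHS = 29·y³ − 3, and check whether it is a (positive or negative) perfect cube.
Check small values of y:
  y = 0: RHS = -3 is not a perfect cube.
  y = 1: RHS = 26 is not a perfect cube.
  y = -1: RHS = -32 is not a perfect cube.
  y = 2: RHS = 229 is not a perfect cube.
  y = -2: RHS = -235 is not a perfect cube.
  y = 3: RHS = 780 is not a perfect cube.
  y = -3: RHS = -786 is not a perfect cube.
Continuing the search up to |y| = 35 finds no solutions either.
No (x, y) in the scanned range satisfies the equation.

No integer solutions with |y| ≤ 35.


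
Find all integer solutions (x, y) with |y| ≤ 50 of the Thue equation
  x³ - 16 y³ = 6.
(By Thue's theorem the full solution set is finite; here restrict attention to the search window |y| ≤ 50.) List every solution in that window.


The equation is x³ - 16y³ = 6. For fixed y, x³ = 16·y³ + 6, so a solution requires the RHS to be a perfect cube.
Strategy: iterate y from -50 to 50, compute RHS = 16·y³ + 6, and check whether it is a (positive or negative) perfect cube.
Check small values of y:
  y = 0: RHS = 6 is not a perfect cube.
  y = 1: RHS = 22 is not a perfect cube.
  y = -1: RHS = -10 is not a perfect cube.
  y = 2: RHS = 134 is not a perfect cube.
  y = -2: RHS = -122 is not a perfect cube.
  y = 3: RHS = 438 is not a perfect cube.
  y = -3: RHS = -426 is not a perfect cube.
Continuing the search up to |y| = 50 finds no solutions either.
No (x, y) in the scanned range satisfies the equation.

No integer solutions with |y| ≤ 50.


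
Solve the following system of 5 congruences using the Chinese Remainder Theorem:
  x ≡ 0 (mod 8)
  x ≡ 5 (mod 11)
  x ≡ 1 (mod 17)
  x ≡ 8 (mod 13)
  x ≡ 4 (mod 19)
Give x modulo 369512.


Product of moduli M = 8 · 11 · 17 · 13 · 19 = 369512.
Merge one congruence at a time:
  Start: x ≡ 0 (mod 8).
  Combine with x ≡ 5 (mod 11); new modulus lcm = 88.
    Write x = 0 + 8·t and substitute into x ≡ 5 (mod 11): 8·t ≡ 5 − 0 = 5 (mod 11).
    The inverse of 8 mod 11 is 7 (since 8·7 = 56 = 5·11 + 1), so t ≡ 7·5 = 35 ≡ 2 (mod 11).
    Then x = 0 + 8·2 = 16, valid modulo lcm(8, 11) = 88: x ≡ 16 (mod 88).
  Combine with x ≡ 1 (mod 17); new modulus lcm = 1496.
    Write x = 16 + 88·t and substitute into x ≡ 1 (mod 17): 88·t ≡ 1 − 16 = -15 (mod 17).
    Reduce coefficients mod 17: 3·t ≡ 2 (mod 17).
    The inverse of 3 mod 17 is 6 (since 3·6 = 18 = 1·17 + 1), so t ≡ 6·2 = 12 ≡ 12 (mod 17).
    Then x = 16 + 88·12 = 1072, valid modulo lcm(88, 17) = 1496: x ≡ 1072 (mod 1496).
  Combine with x ≡ 8 (mod 13); new modulus lcm = 19448.
    Write x = 1072 + 1496·t and substitute into x ≡ 8 (mod 13): 1496·t ≡ 8 − 1072 = -1064 (mod 13).
    Reduce coefficients mod 13: 1·t ≡ 2 (mod 13).
    So t ≡ 2 (mod 13).
    Then x = 1072 + 1496·2 = 4064, valid modulo lcm(1496, 13) = 19448: x ≡ 4064 (mod 19448).
  Combine with x ≡ 4 (mod 19); new modulus lcm = 369512.
    Write x = 4064 + 19448·t and substitute into x ≡ 4 (mod 19): 19448·t ≡ 4 − 4064 = -4060 (mod 19).
    Reduce coefficients mod 19: 11·t ≡ 6 (mod 19).
    The inverse of 11 mod 19 is 7 (since 11·7 = 77 = 4·19 + 1), so t ≡ 7·6 = 42 ≡ 4 (mod 19).
    Then x = 4064 + 19448·4 = 81856, valid modulo lcm(19448, 19) = 369512: x ≡ 81856 (mod 369512).
Verify against each original: 81856 mod 8 = 0, 81856 mod 11 = 5, 81856 mod 17 = 1, 81856 mod 13 = 8, 81856 mod 19 = 4.

x ≡ 81856 (mod 369512).


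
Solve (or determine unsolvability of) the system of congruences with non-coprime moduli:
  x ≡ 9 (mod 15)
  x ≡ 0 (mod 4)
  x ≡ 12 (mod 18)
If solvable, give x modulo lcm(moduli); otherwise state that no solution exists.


Moduli 15, 4, 18 are not pairwise coprime, so CRT works modulo lcm(m_i) when all pairwise compatibility conditions hold.
Pairwise compatibility: gcd(m_i, m_j) must divide a_i - a_j for every pair.
Merge one congruence at a time:
  Start: x ≡ 9 (mod 15).
  Combine with x ≡ 0 (mod 4): gcd(15, 4) = 1; 0 - 9 = -9, which IS divisible by 1, so compatible.
    Write x = 9 + 15·t and substitute into x ≡ 0 (mod 4): 15·t ≡ 0 − 9 = -9 (mod 4).
    Reduce coefficients mod 4: 3·t ≡ 3 (mod 4).
    The inverse of 3 mod 4 is 3 (since 3·3 = 9 = 2·4 + 1), so t ≡ 3·3 = 9 ≡ 1 (mod 4).
    Then x = 9 + 15·1 = 24, valid modulo lcm(15, 4) = 60: x ≡ 24 (mod 60).
  Combine with x ≡ 12 (mod 18): gcd(60, 18) = 6; 12 - 24 = -12, which IS divisible by 6, so compatible.
    Write x = 24 + 60·t and substitute into x ≡ 12 (mod 18): 60·t ≡ 12 − 24 = -12 (mod 18).
    Divide the congruence (and modulus) by g = 6: 10·t ≡ -2 (mod 3).
    Reduce coefficients mod 3: 1·t ≡ 1 (mod 3).
    So t ≡ 1 (mod 3).
    Then x = 24 + 60·1 = 84, valid modulo lcm(60, 18) = 180: x ≡ 84 (mod 180).
Verify: 84 mod 15 = 9, 84 mod 4 = 0, 84 mod 18 = 12.

x ≡ 84 (mod 180).


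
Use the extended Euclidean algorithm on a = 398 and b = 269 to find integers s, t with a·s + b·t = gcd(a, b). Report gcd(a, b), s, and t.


Euclidean algorithm on (398, 269) — divide until remainder is 0:
  398 = 1 · 269 + 129
  269 = 2 · 129 + 11
  129 = 11 · 11 + 8
  11 = 1 · 8 + 3
  8 = 2 · 3 + 2
  3 = 1 · 2 + 1
  2 = 2 · 1 + 0
gcd(398, 269) = 1.
Track Bezout coefficients alongside the remainders: start with r₀ = 398 = a·1 + b·0 (s = 1, t = 0) and r₁ = 269 = a·0 + b·1 (s = 0, t = 1); each new remainder r_{k+1} = r_{k-1} − q_k·r_k inherits s_{k+1} = s_{k-1} − q_k·s_k, t_{k+1} = t_{k-1} − q_k·t_k, so r_k = a·s_k + b·t_k at every step:
  q = 1: r = 129, s = 1 − 1·0 = 1, t = 0 − 1·1 = -1  (check: 398·1 + 269·(-1) = 129)
  q = 2: r = 11, s = 0 − 2·1 = -2, t = 1 − 2·(-1) = 3  (check: 398·(-2) + 269·3 = 11)
  q = 11: r = 8, s = 1 − 11·(-2) = 23, t = -1 − 11·3 = -34  (check: 398·23 + 269·(-34) = 8)
  q = 1: r = 3, s = -2 − 1·23 = -25, t = 3 − 1·(-34) = 37  (check: 398·(-25) + 269·37 = 3)
  q = 2: r = 2, s = 23 − 2·(-25) = 73, t = -34 − 2·37 = -108  (check: 398·73 + 269·(-108) = 2)
  q = 1: r = 1, s = -25 − 1·73 = -98, t = 37 − 1·(-108) = 145  (check: 398·(-98) + 269·145 = 1)
The row with r = 1 (the gcd) gives the Bezout coefficients s = -98, t = 145.
Result: 398 · (-98) + 269 · (145) = 1.

gcd(398, 269) = 1; s = -98, t = 145 (check: 398·(-98) + 269·145 = 1).


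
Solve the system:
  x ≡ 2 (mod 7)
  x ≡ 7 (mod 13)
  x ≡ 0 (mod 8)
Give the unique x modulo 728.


Moduli 7, 13, 8 are pairwise coprime; by CRT there is a unique solution modulo M = 7 · 13 · 8 = 728.
Solve pairwise, accumulating the modulus:
  Start with x ≡ 2 (mod 7).
  Combine with x ≡ 7 (mod 13): since gcd(7, 13) = 1, we get a unique residue mod 91.
    Write x = 2 + 7·t and substitute into x ≡ 7 (mod 13): 7·t ≡ 7 − 2 = 5 (mod 13).
    The inverse of 7 mod 13 is 2 (since 7·2 = 14 = 1·13 + 1), so t ≡ 2·5 = 10 ≡ 10 (mod 13).
    Then x = 2 + 7·10 = 72, valid modulo lcm(7, 13) = 91: x ≡ 72 (mod 91).
  Combine with x ≡ 0 (mod 8): since gcd(91, 8) = 1, we get a unique residue mod 728.
    Write x = 72 + 91·t and substitute into x ≡ 0 (mod 8): 91·t ≡ 0 − 72 = -72 (mod 8).
    Reduce coefficients mod 8: 3·t ≡ 0 (mod 8).
    The inverse of 3 mod 8 is 3 (since 3·3 = 9 = 1·8 + 1), so t ≡ 3·0 = 0 ≡ 0 (mod 8).
    Then x = 72 + 91·0 = 72, valid modulo lcm(91, 8) = 728: x ≡ 72 (mod 728).
Verify: 72 mod 7 = 2 ✓, 72 mod 13 = 7 ✓, 72 mod 8 = 0 ✓.

x ≡ 72 (mod 728).


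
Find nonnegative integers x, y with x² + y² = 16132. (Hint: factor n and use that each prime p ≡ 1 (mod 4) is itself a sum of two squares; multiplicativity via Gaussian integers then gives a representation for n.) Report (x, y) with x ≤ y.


Step 1: Factor n = 16132 = 2^2 · 37 · 109.
Step 2: Check the mod-4 condition on each prime factor: 2 = 2 (special); 37 ≡ 1 (mod 4), exponent 1; 109 ≡ 1 (mod 4), exponent 1.
All primes ≡ 3 (mod 4) appear to even exponent (or don't appear), so by the two-squares theorem n IS expressible as a sum of two squares.
Step 3: Build a representation. Group n = k² · m with k = 2 and m = 37 · 109 = 4033 (a product of primes ≡ 1 (mod 4)); a representation of m scales to one of n via (k·x)² + (k·y)² = k²(x² + y²). Each prime p ≡ 1 (mod 4) is itself a sum of two squares; find a² by testing p − a² for a perfect square:
  37: 37 − 1² = 36 = 6² ⇒ 37 = 1² + 6².
  109: 109 − 1² = 108, 109 − 2² = 105, 109 − 3² = 100 = 10² ⇒ 109 = 3² + 10².
  Combine using the Brahmagupta–Fibonacci identity (a² + b²)(c² + d²) = (ac − bd)² + (ad + bc)² = (ac + bd)² + (ad − bc)²:
  37 · 109 = 4033: from (1² + 6²)(3² + 10²), take (1·3 − 6·10, 1·10 + 6·3) = (3 − 60, 10 + 18) = (-57, 28); dropping signs (only squares matter) gives (57, 28); check 57² + 28² = 3249 + 784 = 4033 ✓.
  Scale by k = 2: (2·57, 2·28) = (114, 56).
Step 4: Order so x ≤ y and verify: 56² + 114² = 3136 + 12996 = 16132 = n. ✓

n = 16132 = 56² + 114² (one valid representation with x ≤ y).


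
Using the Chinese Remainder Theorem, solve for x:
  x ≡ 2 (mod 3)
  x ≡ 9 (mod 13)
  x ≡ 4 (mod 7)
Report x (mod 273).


Moduli 3, 13, 7 are pairwise coprime; by CRT there is a unique solution modulo M = 3 · 13 · 7 = 273.
Solve pairwise, accumulating the modulus:
  Start with x ≡ 2 (mod 3).
  Combine with x ≡ 9 (mod 13): since gcd(3, 13) = 1, we get a unique residue mod 39.
    Write x = 2 + 3·t and substitute into x ≡ 9 (mod 13): 3·t ≡ 9 − 2 = 7 (mod 13).
    The inverse of 3 mod 13 is 9 (since 3·9 = 27 = 2·13 + 1), so t ≡ 9·7 = 63 ≡ 11 (mod 13).
    Then x = 2 + 3·11 = 35, valid modulo lcm(3, 13) = 39: x ≡ 35 (mod 39).
  Combine with x ≡ 4 (mod 7): since gcd(39, 7) = 1, we get a unique residue mod 273.
    Write x = 35 + 39·t and substitute into x ≡ 4 (mod 7): 39·t ≡ 4 − 35 = -31 (mod 7).
    Reduce coefficients mod 7: 4·t ≡ 4 (mod 7).
    The inverse of 4 mod 7 is 2 (since 4·2 = 8 = 1·7 + 1), so t ≡ 2·4 = 8 ≡ 1 (mod 7).
    Then x = 35 + 39·1 = 74, valid modulo lcm(39, 7) = 273: x ≡ 74 (mod 273).
Verify: 74 mod 3 = 2 ✓, 74 mod 13 = 9 ✓, 74 mod 7 = 4 ✓.

x ≡ 74 (mod 273).


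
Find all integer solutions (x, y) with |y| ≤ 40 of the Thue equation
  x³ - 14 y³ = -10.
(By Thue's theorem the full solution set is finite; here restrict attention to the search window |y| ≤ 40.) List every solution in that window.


The equation is x³ - 14y³ = -10. For fixed y, x³ = 14·y³ − 10, so a solution requires the RHS to be a perfect cube.
Strategy: iterate y from -40 to 40, compute RHS = 14·y³ − 10, and check whether it is a (positive or negative) perfect cube.
Check small values of y:
  y = 0: RHS = -10 is not a perfect cube.
  y = 1: RHS = 4 is not a perfect cube.
  y = -1: RHS = -24 is not a perfect cube.
  y = 2: RHS = 102 is not a perfect cube.
  y = -2: RHS = -122 is not a perfect cube.
  y = 3: RHS = 368 is not a perfect cube.
  y = -3: RHS = -388 is not a perfect cube.
Continuing the search up to |y| = 40 finds no solutions either.
No (x, y) in the scanned range satisfies the equation.

No integer solutions with |y| ≤ 40.


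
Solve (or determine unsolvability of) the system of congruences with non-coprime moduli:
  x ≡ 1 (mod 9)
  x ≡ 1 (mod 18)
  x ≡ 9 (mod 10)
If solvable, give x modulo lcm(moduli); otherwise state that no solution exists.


Moduli 9, 18, 10 are not pairwise coprime, so CRT works modulo lcm(m_i) when all pairwise compatibility conditions hold.
Pairwise compatibility: gcd(m_i, m_j) must divide a_i - a_j for every pair.
Merge one congruence at a time:
  Start: x ≡ 1 (mod 9).
  Combine with x ≡ 1 (mod 18): gcd(9, 18) = 9; 1 - 1 = 0, which IS divisible by 9, so compatible.
    Write x = 1 + 9·t and substitute into x ≡ 1 (mod 18): 9·t ≡ 1 − 1 = 0 (mod 18).
    Divide the congruence (and modulus) by g = 9: 1·t ≡ 0 (mod 2).
    So t ≡ 0 (mod 2).
    Then x = 1 + 9·0 = 1, valid modulo lcm(9, 18) = 18: x ≡ 1 (mod 18).
  Combine with x ≡ 9 (mod 10): gcd(18, 10) = 2; 9 - 1 = 8, which IS divisible by 2, so compatible.
    Write x = 1 + 18·t and substitute into x ≡ 9 (mod 10): 18·t ≡ 9 − 1 = 8 (mod 10).
    Divide the congruence (and modulus) by g = 2: 9·t ≡ 4 (mod 5).
    Reduce coefficients mod 5: 4·t ≡ 4 (mod 5).
    The inverse of 4 mod 5 is 4 (since 4·4 = 16 = 3·5 + 1), so t ≡ 4·4 = 16 ≡ 1 (mod 5).
    Then x = 1 + 18·1 = 19, valid modulo lcm(18, 10) = 90: x ≡ 19 (mod 90).
Verify: 19 mod 9 = 1, 19 mod 18 = 1, 19 mod 10 = 9.

x ≡ 19 (mod 90).


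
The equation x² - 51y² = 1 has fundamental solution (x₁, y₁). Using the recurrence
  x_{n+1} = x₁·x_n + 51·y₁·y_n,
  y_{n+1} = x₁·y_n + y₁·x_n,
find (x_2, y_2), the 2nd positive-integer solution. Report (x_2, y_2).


Step 1: Find the fundamental solution (x₁, y₁) of x² - 51y² = 1.
  Expand √51 as a continued fraction. a₀ = ⌊√51⌋ = 7; iterate m_{k+1} = d_k·a_k − m_k, d_{k+1} = (51 − m_{k+1}²)/d_k, a_{k+1} = ⌊(a₀ + m_{k+1})/d_{k+1}⌋ (starting m₀ = 0, d₀ = 1), with convergents p_k = a_k·p_{k-1} + p_{k-2}, q_k = a_k·q_{k-1} + q_{k-2} (p₋₁ = 1, q₋₁ = 0):
  k = 0: a₀ = 7; p₀/q₀ = 7/1; p₀² − 51·q₀² = 49 − 51 = -2.
  k = 1: m = 7, d = 2, a = ⌊(7 + 7)/2⌋ = 7; p/q = (7·7 + 1)/(7·1 + 0) = 50/7; p² − 51·q² = 2500 − 2499 = 1.
  The first convergent with p² − 51·q² = 1 gives the fundamental solution (x₁, y₁) = (50, 7).
Step 2: Apply the recurrence (x_{n+1}, y_{n+1}) = (x₁x_n + 51y₁y_n, x₁y_n + y₁x_n) repeatedly.
  From (x_1, y_1) = (50, 7): x_2 = 50·50 + 51·7·7 = 4999; y_2 = 50·7 + 7·50 = 700.
Step 3: Verify x_2² - 51·y_2² = 24990001 - 24990000 = 1 (should be 1). ✓

(x_1, y_1) = (50, 7); (x_2, y_2) = (4999, 700).


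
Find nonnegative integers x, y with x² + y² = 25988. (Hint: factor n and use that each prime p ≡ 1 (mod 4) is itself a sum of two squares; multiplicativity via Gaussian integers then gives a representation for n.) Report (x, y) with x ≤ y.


Step 1: Factor n = 25988 = 2^2 · 73 · 89.
Step 2: Check the mod-4 condition on each prime factor: 2 = 2 (special); 73 ≡ 1 (mod 4), exponent 1; 89 ≡ 1 (mod 4), exponent 1.
All primes ≡ 3 (mod 4) appear to even exponent (or don't appear), so by the two-squares theorem n IS expressible as a sum of two squares.
Step 3: Build a representation. Group n = k² · m with k = 2 and m = 73 · 89 = 6497 (a product of primes ≡ 1 (mod 4)); a representation of m scales to one of n via (k·x)² + (k·y)² = k²(x² + y²). Each prime p ≡ 1 (mod 4) is itself a sum of two squares; find a² by testing p − a² for a perfect square:
  73: 73 − 1² = 72, 73 − 2² = 69, 73 − 3² = 64 = 8² ⇒ 73 = 3² + 8².
  89: 89 − 1² = 88, 89 − 2² = 85, 89 − 3² = 80, 89 − 4² = 73, 89 − 5² = 64 = 8² ⇒ 89 = 5² + 8².
  Combine using the Brahmagupta–Fibonacci identity (a² + b²)(c² + d²) = (ac − bd)² + (ad + bc)² = (ac + bd)² + (ad − bc)²:
  73 · 89 = 6497: from (3² + 8²)(5² + 8²), take (3·5 − 8·8, 3·8 + 8·5) = (15 − 64, 24 + 40) = (-49, 64); dropping signs (only squares matter) gives (49, 64); check 49² + 64² = 2401 + 4096 = 6497 ✓.
  Scale by k = 2: (2·49, 2·64) = (98, 128).
Step 4: Order so x ≤ y and verify: 98² + 128² = 9604 + 16384 = 25988 = n. ✓

n = 25988 = 98² + 128² (one valid representation with x ≤ y).


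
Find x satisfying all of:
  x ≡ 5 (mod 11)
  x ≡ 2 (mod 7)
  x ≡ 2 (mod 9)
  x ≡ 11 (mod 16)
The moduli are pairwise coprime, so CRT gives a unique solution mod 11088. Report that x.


Product of moduli M = 11 · 7 · 9 · 16 = 11088.
Merge one congruence at a time:
  Start: x ≡ 5 (mod 11).
  Combine with x ≡ 2 (mod 7); new modulus lcm = 77.
    Write x = 5 + 11·t and substitute into x ≡ 2 (mod 7): 11·t ≡ 2 − 5 = -3 (mod 7).
    Reduce coefficients mod 7: 4·t ≡ 4 (mod 7).
    The inverse of 4 mod 7 is 2 (since 4·2 = 8 = 1·7 + 1), so t ≡ 2·4 = 8 ≡ 1 (mod 7).
    Then x = 5 + 11·1 = 16, valid modulo lcm(11, 7) = 77: x ≡ 16 (mod 77).
  Combine with x ≡ 2 (mod 9); new modulus lcm = 693.
    Write x = 16 + 77·t and substitute into x ≡ 2 (mod 9): 77·t ≡ 2 − 16 = -14 (mod 9).
    Reduce coefficients mod 9: 5·t ≡ 4 (mod 9).
    The inverse of 5 mod 9 is 2 (since 5·2 = 10 = 1·9 + 1), so t ≡ 2·4 = 8 ≡ 8 (mod 9).
    Then x = 16 + 77·8 = 632, valid modulo lcm(77, 9) = 693: x ≡ 632 (mod 693).
  Combine with x ≡ 11 (mod 16); new modulus lcm = 11088.
    Write x = 632 + 693·t and substitute into x ≡ 11 (mod 16): 693·t ≡ 11 − 632 = -621 (mod 16).
    Reduce coefficients mod 16: 5·t ≡ 3 (mod 16).
    The inverse of 5 mod 16 is 13 (since 5·13 = 65 = 4·16 + 1), so t ≡ 13·3 = 39 ≡ 7 (mod 16).
    Then x = 632 + 693·7 = 5483, valid modulo lcm(693, 16) = 11088: x ≡ 5483 (mod 11088).
Verify against each original: 5483 mod 11 = 5, 5483 mod 7 = 2, 5483 mod 9 = 2, 5483 mod 16 = 11.

x ≡ 5483 (mod 11088).


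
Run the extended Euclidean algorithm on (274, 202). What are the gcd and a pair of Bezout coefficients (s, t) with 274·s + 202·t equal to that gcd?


Euclidean algorithm on (274, 202) — divide until remainder is 0:
  274 = 1 · 202 + 72
  202 = 2 · 72 + 58
  72 = 1 · 58 + 14
  58 = 4 · 14 + 2
  14 = 7 · 2 + 0
gcd(274, 202) = 2.
Track Bezout coefficients alongside the remainders: start with r₀ = 274 = a·1 + b·0 (s = 1, t = 0) and r₁ = 202 = a·0 + b·1 (s = 0, t = 1); each new remainder r_{k+1} = r_{k-1} − q_k·r_k inherits s_{k+1} = s_{k-1} − q_k·s_k, t_{k+1} = t_{k-1} − q_k·t_k, so r_k = a·s_k + b·t_k at every step:
  q = 1: r = 72, s = 1 − 1·0 = 1, t = 0 − 1·1 = -1  (check: 274·1 + 202·(-1) = 72)
  q = 2: r = 58, s = 0 − 2·1 = -2, t = 1 − 2·(-1) = 3  (check: 274·(-2) + 202·3 = 58)
  q = 1: r = 14, s = 1 − 1·(-2) = 3, t = -1 − 1·3 = -4  (check: 274·3 + 202·(-4) = 14)
  q = 4: r = 2, s = -2 − 4·3 = -14, t = 3 − 4·(-4) = 19  (check: 274·(-14) + 202·19 = 2)
The row with r = 2 (the gcd) gives the Bezout coefficients s = -14, t = 19.
Result: 274 · (-14) + 202 · (19) = 2.

gcd(274, 202) = 2; s = -14, t = 19 (check: 274·(-14) + 202·19 = 2).


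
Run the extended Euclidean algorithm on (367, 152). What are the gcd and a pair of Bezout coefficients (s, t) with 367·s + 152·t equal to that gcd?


Euclidean algorithm on (367, 152) — divide until remainder is 0:
  367 = 2 · 152 + 63
  152 = 2 · 63 + 26
  63 = 2 · 26 + 11
  26 = 2 · 11 + 4
  11 = 2 · 4 + 3
  4 = 1 · 3 + 1
  3 = 3 · 1 + 0
gcd(367, 152) = 1.
Track Bezout coefficients alongside the remainders: start with r₀ = 367 = a·1 + b·0 (s = 1, t = 0) and r₁ = 152 = a·0 + b·1 (s = 0, t = 1); each new remainder r_{k+1} = r_{k-1} − q_k·r_k inherits s_{k+1} = s_{k-1} − q_k·s_k, t_{k+1} = t_{k-1} − q_k·t_k, so r_k = a·s_k + b·t_k at every step:
  q = 2: r = 63, s = 1 − 2·0 = 1, t = 0 − 2·1 = -2  (check: 367·1 + 152·(-2) = 63)
  q = 2: r = 26, s = 0 − 2·1 = -2, t = 1 − 2·(-2) = 5  (check: 367·(-2) + 152·5 = 26)
  q = 2: r = 11, s = 1 − 2·(-2) = 5, t = -2 − 2·5 = -12  (check: 367·5 + 152·(-12) = 11)
  q = 2: r = 4, s = -2 − 2·5 = -12, t = 5 − 2·(-12) = 29  (check: 367·(-12) + 152·29 = 4)
  q = 2: r = 3, s = 5 − 2·(-12) = 29, t = -12 − 2·29 = -70  (check: 367·29 + 152·(-70) = 3)
  q = 1: r = 1, s = -12 − 1·29 = -41, t = 29 − 1·(-70) = 99  (check: 367·(-41) + 152·99 = 1)
The row with r = 1 (the gcd) gives the Bezout coefficients s = -41, t = 99.
Result: 367 · (-41) + 152 · (99) = 1.

gcd(367, 152) = 1; s = -41, t = 99 (check: 367·(-41) + 152·99 = 1).


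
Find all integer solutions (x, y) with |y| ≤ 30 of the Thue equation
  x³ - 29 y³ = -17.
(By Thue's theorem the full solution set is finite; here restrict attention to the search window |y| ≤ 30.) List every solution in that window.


The equation is x³ - 29y³ = -17. For fixed y, x³ = 29·y³ − 17, so a solution requires the RHS to be a perfect cube.
Strategy: iterate y from -30 to 30, compute RHS = 29·y³ − 17, and check whether it is a (positive or negative) perfect cube.
Check small values of y:
  y = 0: RHS = -17 is not a perfect cube.
  y = 1: RHS = 12 is not a perfect cube.
  y = -1: RHS = -46 is not a perfect cube.
  y = 2: RHS = 215 is not a perfect cube.
  y = -2: RHS = -249 is not a perfect cube.
  y = 3: RHS = 766 is not a perfect cube.
  y = -3: RHS = -800 is not a perfect cube.
Continuing the search up to |y| = 30 finds no solutions either.
No (x, y) in the scanned range satisfies the equation.

No integer solutions with |y| ≤ 30.


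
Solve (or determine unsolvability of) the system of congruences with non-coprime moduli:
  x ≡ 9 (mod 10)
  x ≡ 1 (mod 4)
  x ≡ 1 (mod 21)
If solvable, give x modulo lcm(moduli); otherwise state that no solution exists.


Moduli 10, 4, 21 are not pairwise coprime, so CRT works modulo lcm(m_i) when all pairwise compatibility conditions hold.
Pairwise compatibility: gcd(m_i, m_j) must divide a_i - a_j for every pair.
Merge one congruence at a time:
  Start: x ≡ 9 (mod 10).
  Combine with x ≡ 1 (mod 4): gcd(10, 4) = 2; 1 - 9 = -8, which IS divisible by 2, so compatible.
    Write x = 9 + 10·t and substitute into x ≡ 1 (mod 4): 10·t ≡ 1 − 9 = -8 (mod 4).
    Divide the congruence (and modulus) by g = 2: 5·t ≡ -4 (mod 2).
    Reduce coefficients mod 2: 1·t ≡ 0 (mod 2).
    So t ≡ 0 (mod 2).
    Then x = 9 + 10·0 = 9, valid modulo lcm(10, 4) = 20: x ≡ 9 (mod 20).
  Combine with x ≡ 1 (mod 21): gcd(20, 21) = 1; 1 - 9 = -8, which IS divisible by 1, so compatible.
    Write x = 9 + 20·t and substitute into x ≡ 1 (mod 21): 20·t ≡ 1 − 9 = -8 (mod 21).
    Reduce coefficients mod 21: 20·t ≡ 13 (mod 21).
    The inverse of 20 mod 21 is 20 (since 20·20 = 400 = 19·21 + 1), so t ≡ 20·13 = 260 ≡ 8 (mod 21).
    Then x = 9 + 20·8 = 169, valid modulo lcm(20, 21) = 420: x ≡ 169 (mod 420).
Verify: 169 mod 10 = 9, 169 mod 4 = 1, 169 mod 21 = 1.

x ≡ 169 (mod 420).


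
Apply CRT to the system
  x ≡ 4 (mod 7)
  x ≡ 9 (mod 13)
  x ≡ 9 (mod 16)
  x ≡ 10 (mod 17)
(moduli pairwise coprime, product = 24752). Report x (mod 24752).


Product of moduli M = 7 · 13 · 16 · 17 = 24752.
Merge one congruence at a time:
  Start: x ≡ 4 (mod 7).
  Combine with x ≡ 9 (mod 13); new modulus lcm = 91.
    Write x = 4 + 7·t and substitute into x ≡ 9 (mod 13): 7·t ≡ 9 − 4 = 5 (mod 13).
    The inverse of 7 mod 13 is 2 (since 7·2 = 14 = 1·13 + 1), so t ≡ 2·5 = 10 ≡ 10 (mod 13).
    Then x = 4 + 7·10 = 74, valid modulo lcm(7, 13) = 91: x ≡ 74 (mod 91).
  Combine with x ≡ 9 (mod 16); new modulus lcm = 1456.
    Write x = 74 + 91·t and substitute into x ≡ 9 (mod 16): 91·t ≡ 9 − 74 = -65 (mod 16).
    Reduce coefficients mod 16: 11·t ≡ 15 (mod 16).
    The inverse of 11 mod 16 is 3 (since 11·3 = 33 = 2·16 + 1), so t ≡ 3·15 = 45 ≡ 13 (mod 16).
    Then x = 74 + 91·13 = 1257, valid modulo lcm(91, 16) = 1456: x ≡ 1257 (mod 1456).
  Combine with x ≡ 10 (mod 17); new modulus lcm = 24752.
    Write x = 1257 + 1456·t and substitute into x ≡ 10 (mod 17): 1456·t ≡ 10 − 1257 = -1247 (mod 17).
    Reduce coefficients mod 17: 11·t ≡ 11 (mod 17).
    The inverse of 11 mod 17 is 14 (since 11·14 = 154 = 9·17 + 1), so t ≡ 14·11 = 154 ≡ 1 (mod 17).
    Then x = 1257 + 1456·1 = 2713, valid modulo lcm(1456, 17) = 24752: x ≡ 2713 (mod 24752).
Verify against each original: 2713 mod 7 = 4, 2713 mod 13 = 9, 2713 mod 16 = 9, 2713 mod 17 = 10.

x ≡ 2713 (mod 24752).


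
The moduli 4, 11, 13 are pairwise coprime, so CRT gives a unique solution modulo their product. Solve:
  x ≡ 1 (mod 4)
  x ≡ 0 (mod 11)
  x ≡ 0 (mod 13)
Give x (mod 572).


Moduli 4, 11, 13 are pairwise coprime; by CRT there is a unique solution modulo M = 4 · 11 · 13 = 572.
Solve pairwise, accumulating the modulus:
  Start with x ≡ 1 (mod 4).
  Combine with x ≡ 0 (mod 11): since gcd(4, 11) = 1, we get a unique residue mod 44.
    Write x = 1 + 4·t and substitute into x ≡ 0 (mod 11): 4·t ≡ 0 − 1 = -1 (mod 11).
    Reduce coefficients mod 11: 4·t ≡ 10 (mod 11).
    The inverse of 4 mod 11 is 3 (since 4·3 = 12 = 1·11 + 1), so t ≡ 3·10 = 30 ≡ 8 (mod 11).
    Then x = 1 + 4·8 = 33, valid modulo lcm(4, 11) = 44: x ≡ 33 (mod 44).
  Combine with x ≡ 0 (mod 13): since gcd(44, 13) = 1, we get a unique residue mod 572.
    Write x = 33 + 44·t and substitute into x ≡ 0 (mod 13): 44·t ≡ 0 − 33 = -33 (mod 13).
    Reduce coefficients mod 13: 5·t ≡ 6 (mod 13).
    The inverse of 5 mod 13 is 8 (since 5·8 = 40 = 3·13 + 1), so t ≡ 8·6 = 48 ≡ 9 (mod 13).
    Then x = 33 + 44·9 = 429, valid modulo lcm(44, 13) = 572: x ≡ 429 (mod 572).
Verify: 429 mod 4 = 1 ✓, 429 mod 11 = 0 ✓, 429 mod 13 = 0 ✓.

x ≡ 429 (mod 572).


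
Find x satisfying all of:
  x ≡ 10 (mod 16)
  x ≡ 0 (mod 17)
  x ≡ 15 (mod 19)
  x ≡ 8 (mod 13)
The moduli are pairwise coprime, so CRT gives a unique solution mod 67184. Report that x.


Product of moduli M = 16 · 17 · 19 · 13 = 67184.
Merge one congruence at a time:
  Start: x ≡ 10 (mod 16).
  Combine with x ≡ 0 (mod 17); new modulus lcm = 272.
    Write x = 10 + 16·t and substitute into x ≡ 0 (mod 17): 16·t ≡ 0 − 10 = -10 (mod 17).
    Reduce coefficients mod 17: 16·t ≡ 7 (mod 17).
    The inverse of 16 mod 17 is 16 (since 16·16 = 256 = 15·17 + 1), so t ≡ 16·7 = 112 ≡ 10 (mod 17).
    Then x = 10 + 16·10 = 170, valid modulo lcm(16, 17) = 272: x ≡ 170 (mod 272).
  Combine with x ≡ 15 (mod 19); new modulus lcm = 5168.
    Write x = 170 + 272·t and substitute into x ≡ 15 (mod 19): 272·t ≡ 15 − 170 = -155 (mod 19).
    Reduce coefficients mod 19: 6·t ≡ 16 (mod 19).
    The inverse of 6 mod 19 is 16 (since 6·16 = 96 = 5·19 + 1), so t ≡ 16·16 = 256 ≡ 9 (mod 19).
    Then x = 170 + 272·9 = 2618, valid modulo lcm(272, 19) = 5168: x ≡ 2618 (mod 5168).
  Combine with x ≡ 8 (mod 13); new modulus lcm = 67184.
    Write x = 2618 + 5168·t and substitute into x ≡ 8 (mod 13): 5168·t ≡ 8 − 2618 = -2610 (mod 13).
    Reduce coefficients mod 13: 7·t ≡ 3 (mod 13).
    The inverse of 7 mod 13 is 2 (since 7·2 = 14 = 1·13 + 1), so t ≡ 2·3 = 6 ≡ 6 (mod 13).
    Then x = 2618 + 5168·6 = 33626, valid modulo lcm(5168, 13) = 67184: x ≡ 33626 (mod 67184).
Verify against each original: 33626 mod 16 = 10, 33626 mod 17 = 0, 33626 mod 19 = 15, 33626 mod 13 = 8.

x ≡ 33626 (mod 67184).


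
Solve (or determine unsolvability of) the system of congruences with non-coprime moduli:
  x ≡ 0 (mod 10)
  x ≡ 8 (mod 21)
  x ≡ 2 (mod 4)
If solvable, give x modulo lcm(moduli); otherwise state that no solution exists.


Moduli 10, 21, 4 are not pairwise coprime, so CRT works modulo lcm(m_i) when all pairwise compatibility conditions hold.
Pairwise compatibility: gcd(m_i, m_j) must divide a_i - a_j for every pair.
Merge one congruence at a time:
  Start: x ≡ 0 (mod 10).
  Combine with x ≡ 8 (mod 21): gcd(10, 21) = 1; 8 - 0 = 8, which IS divisible by 1, so compatible.
    Write x = 0 + 10·t and substitute into x ≡ 8 (mod 21): 10·t ≡ 8 − 0 = 8 (mod 21).
    The inverse of 10 mod 21 is 19 (since 10·19 = 190 = 9·21 + 1), so t ≡ 19·8 = 152 ≡ 5 (mod 21).
    Then x = 0 + 10·5 = 50, valid modulo lcm(10, 21) = 210: x ≡ 50 (mod 210).
  Combine with x ≡ 2 (mod 4): gcd(210, 4) = 2; 2 - 50 = -48, which IS divisible by 2, so compatible.
    Write x = 50 + 210·t and substitute into x ≡ 2 (mod 4): 210·t ≡ 2 − 50 = -48 (mod 4).
    Divide the congruence (and modulus) by g = 2: 105·t ≡ -24 (mod 2).
    Reduce coefficients mod 2: 1·t ≡ 0 (mod 2).
    So t ≡ 0 (mod 2).
    Then x = 50 + 210·0 = 50, valid modulo lcm(210, 4) = 420: x ≡ 50 (mod 420).
Verify: 50 mod 10 = 0, 50 mod 21 = 8, 50 mod 4 = 2.

x ≡ 50 (mod 420).
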